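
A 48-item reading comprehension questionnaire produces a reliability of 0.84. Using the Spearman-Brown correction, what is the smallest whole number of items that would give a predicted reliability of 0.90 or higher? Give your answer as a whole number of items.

n = 0.90 × (1 − 0.84) / [ 0.84 × (1 − 0.90) ]
n = 0.1440 / 0.0840 ≈ 1.7143
So the test needs 1.7143 × 48 ≈ 82.29 items; rounding up, 83.

83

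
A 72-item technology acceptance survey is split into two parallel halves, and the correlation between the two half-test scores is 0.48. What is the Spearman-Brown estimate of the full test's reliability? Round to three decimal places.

r_full = 2(0.48) / (1 + 0.48)
       = 0.9600 / 1.4800 = 0.6486

0.649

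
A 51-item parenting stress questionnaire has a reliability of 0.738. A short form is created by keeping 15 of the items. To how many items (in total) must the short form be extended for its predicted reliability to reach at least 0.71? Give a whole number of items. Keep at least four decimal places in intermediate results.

Short-form reliability: n = 15/51 = 0.2941; r_15 = n·r/(1+(n−1)r) ≈ 0.4531
Length factor from the short form to reach 0.71: n' = 0.71(1 − 0.4531) / [0.4531(1 − 0.71)] ≈ 2.9551
Items = 2.9551 × 15 ≈ 44.33 → 45

45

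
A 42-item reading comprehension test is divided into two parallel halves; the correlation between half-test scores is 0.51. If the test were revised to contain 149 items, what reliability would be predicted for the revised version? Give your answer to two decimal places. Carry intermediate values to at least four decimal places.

Spearman-Brown correction (n = 2): r_full = 2·0.51/(1 + 0.51) = 0.6755
Then adjust to 149 items: n = 149/42 = 3.5476
r_new = n·r_full / (1 + (n − 1)·r_full) = 2.3964 / 2.7209 ≈ 0.8807

0.88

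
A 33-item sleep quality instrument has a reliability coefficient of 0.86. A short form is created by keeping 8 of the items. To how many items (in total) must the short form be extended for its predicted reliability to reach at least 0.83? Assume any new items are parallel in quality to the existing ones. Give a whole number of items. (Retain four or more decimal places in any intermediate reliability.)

27

First, r for the 8-item form: n = 8/33 = 0.2424, so r_8 = 0.2424·0.86/(1 + (0.2424 − 1)·0.86) = 0.5982
Then solve for n' with r_old = 0.5982, r_target = 0.83: n' = 0.83(1 − 0.5982)/[0.5982(1 − 0.83)] = 3.2794
Items = 3.2794 × 8 ≈ 26.24 → 27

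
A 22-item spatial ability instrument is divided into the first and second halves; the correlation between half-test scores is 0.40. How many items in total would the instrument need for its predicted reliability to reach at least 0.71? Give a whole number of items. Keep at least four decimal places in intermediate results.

41

Corrected full-test reliability: r_full = 2 × 0.40 / (1 + 0.40) ≈ 0.5714
Solve Spearman-Brown for n: n = 0.71(1 − 0.5714) / [0.5714(1 − 0.71)] = 1.8364
Required items = 1.8364 × 22 = 40.40, so 41 items.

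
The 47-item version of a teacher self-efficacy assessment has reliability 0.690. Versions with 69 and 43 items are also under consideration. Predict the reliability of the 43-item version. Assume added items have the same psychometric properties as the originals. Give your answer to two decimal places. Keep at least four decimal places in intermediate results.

The 69-item form is not needed; work directly from the 47-item form with n = 43/47 = 0.9149.
r_{43} = n·r / (1 + (n − 1)·r) = 0.6313 / 0.9413 ≈ 0.6707

0.67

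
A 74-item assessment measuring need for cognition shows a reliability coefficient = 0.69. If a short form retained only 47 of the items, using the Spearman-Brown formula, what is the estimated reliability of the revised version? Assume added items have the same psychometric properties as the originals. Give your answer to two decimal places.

Length ratio n = 47/74 = 0.6351
r_new = 0.6351·0.69 / [1 + (0.6351 − 1)·0.69]
r_new = 0.4382 / 0.7482 ≈ 0.5857

0.59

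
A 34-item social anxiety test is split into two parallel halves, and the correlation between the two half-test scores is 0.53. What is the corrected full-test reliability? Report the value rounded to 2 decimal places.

0.69

Each half is half the length of the full test, so the full test is n = 2 times a half.
r_full = 2r_hh / (1 + r_hh) = 2 × 0.53 / (1 + 0.53)
       = 1.0600 / 1.5300 = 0.6928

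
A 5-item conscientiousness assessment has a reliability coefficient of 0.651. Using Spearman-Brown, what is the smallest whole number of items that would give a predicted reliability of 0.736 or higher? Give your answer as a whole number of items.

8

Spearman-Brown solved for the length factor n:
n = r_target (1 − r_old) / [ r_old (1 − r_target) ]
n = 0.736(1 − 0.651) / [0.651(1 − 0.736)]
  = 0.256864 / 0.171864 = 1.4946
So the test needs 1.4946 × 5 ≈ 7.47 items; rounding up, 8.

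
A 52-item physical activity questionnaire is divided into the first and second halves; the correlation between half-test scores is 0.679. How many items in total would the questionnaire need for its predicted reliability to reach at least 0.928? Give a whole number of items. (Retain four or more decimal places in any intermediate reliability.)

Corrected full-test reliability: r_full = 2 × 0.679 / (1 + 0.679) ≈ 0.8088
Solve Spearman-Brown for n: n = 0.928(1 − 0.8088) / [0.8088(1 − 0.928)] = 3.0469
Items = 3.0469 × 52 ≈ 158.44 → 159

159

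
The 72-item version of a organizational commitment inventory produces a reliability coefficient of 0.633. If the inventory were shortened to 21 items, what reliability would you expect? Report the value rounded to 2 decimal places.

0.33

n = 21/72 = 0.2917
By Spearman-Brown, r_new = n r / (1 + (n − 1) r).
r_new = 0.2917·0.633 / [1 + (0.2917 − 1)·0.633]
r_new = 0.1846 / 0.5516 ≈ 0.3347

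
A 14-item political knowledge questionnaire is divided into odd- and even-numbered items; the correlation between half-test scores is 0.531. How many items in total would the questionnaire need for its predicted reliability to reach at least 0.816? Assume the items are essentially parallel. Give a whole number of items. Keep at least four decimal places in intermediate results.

r_full = 2(0.531)/(1 + 0.531) = 0.6937
Solve Spearman-Brown for n: n = 0.816(1 − 0.6937) / [0.6937(1 − 0.816)] = 1.9582
Items = 1.9582 × 14 ≈ 27.41 → 28

28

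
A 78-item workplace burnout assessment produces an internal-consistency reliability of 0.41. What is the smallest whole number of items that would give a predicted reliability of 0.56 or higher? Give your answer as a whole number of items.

143

Rearranging the Spearman-Brown formula for n,
n = r*(1 − r) / [ r (1 − r*) ]
n = [0.56 × 0.59] / [0.41 × 0.44]
n = 0.3304 / 0.1804 ≈ 1.8315
1.8315 × 78 = 142.86 → 143 items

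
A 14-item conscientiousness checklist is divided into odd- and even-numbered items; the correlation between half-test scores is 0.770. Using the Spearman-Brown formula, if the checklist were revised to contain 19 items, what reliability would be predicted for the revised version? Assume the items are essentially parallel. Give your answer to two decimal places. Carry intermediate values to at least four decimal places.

First correct the split-half correlation to full-test reliability: r_full = 2 × 0.770 / (1 + 0.770) ≈ 0.8701
Length factor from 14 to 19 items: n = 19/14 = 1.3571
r_new = n·r_full / (1 + (n − 1)·r_full) = 1.1808 / 1.3107 ≈ 0.9009

0.90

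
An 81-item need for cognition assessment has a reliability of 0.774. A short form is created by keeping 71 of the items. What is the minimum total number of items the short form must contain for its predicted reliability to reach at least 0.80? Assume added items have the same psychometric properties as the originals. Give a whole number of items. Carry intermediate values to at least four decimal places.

First, r for the 71-item form: n = 71/81 = 0.8765, so r_71 = 0.8765·0.774/(1 + (0.8765 − 1)·0.774) = 0.7501
Then solve for n' with r_old = 0.7501, r_target = 0.80: n' = 0.80(1 − 0.7501)/[0.7501(1 − 0.80)] = 1.3326
Items = 1.3326 × 71 ≈ 94.61 → 95

95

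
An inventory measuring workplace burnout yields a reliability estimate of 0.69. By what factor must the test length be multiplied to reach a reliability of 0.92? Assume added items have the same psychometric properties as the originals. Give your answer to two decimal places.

5.17

Rearranging the Spearman-Brown formula for n,
n = r_target (1 − r_old) / [ r_old (1 − r_target) ]
n = 0.92 × (1 − 0.69) / [ 0.69 × (1 − 0.92) ]
  = 0.2852 / 0.0552 = 5.1667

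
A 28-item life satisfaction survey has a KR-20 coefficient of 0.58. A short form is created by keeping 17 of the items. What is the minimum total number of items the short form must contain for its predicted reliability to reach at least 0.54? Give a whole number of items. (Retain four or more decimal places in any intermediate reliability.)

Short-form reliability: n = 17/28 = 0.6071; r_17 = n·r/(1+(n−1)r) ≈ 0.4560
Length factor from the short form to reach 0.54: n' = 0.54(1 − 0.4560) / [0.4560(1 − 0.54)] ≈ 1.4005
Items = 1.4005 × 17 ≈ 23.81 → 24

24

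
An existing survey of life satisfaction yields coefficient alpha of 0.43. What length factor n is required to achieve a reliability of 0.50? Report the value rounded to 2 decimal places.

1.33

Invert Spearman-Brown to solve for n:
n = r_target (1 − r_old) / [ r_old (1 − r_target) ]
n = 0.50(1 − 0.43) / [0.43(1 − 0.50)]
n = 0.2850 / 0.2150 ≈ 1.3256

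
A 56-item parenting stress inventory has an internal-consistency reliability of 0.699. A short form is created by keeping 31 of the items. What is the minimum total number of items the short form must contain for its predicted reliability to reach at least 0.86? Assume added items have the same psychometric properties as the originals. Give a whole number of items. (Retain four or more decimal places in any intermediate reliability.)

149

First, r for the 31-item form: n = 31/56 = 0.5536, so r_31 = 0.5536·0.699/(1 + (0.5536 − 1)·0.699) = 0.5625
Length factor from the short form to reach 0.86: n' = 0.86(1 − 0.5625) / [0.5625(1 − 0.86)] ≈ 4.7778
Total items = 4.7778 × 31 = 148.11, rounded up to 149.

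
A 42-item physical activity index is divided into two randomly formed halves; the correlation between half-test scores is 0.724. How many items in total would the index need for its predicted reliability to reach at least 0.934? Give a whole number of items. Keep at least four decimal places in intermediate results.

Corrected full-test reliability: r_full = 2 × 0.724 / (1 + 0.724) ≈ 0.8399
n = r_tgt(1 − r_full) / [r_full(1 − r_tgt)] = 0.934 × 0.1601 / (0.8399 × 0.066) ≈ 2.6975
Items = 2.6975 × 42 ≈ 113.29 → 114

114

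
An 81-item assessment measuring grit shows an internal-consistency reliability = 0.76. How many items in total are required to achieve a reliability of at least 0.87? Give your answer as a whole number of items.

172

n = 0.87 × (1 − 0.76) / [ 0.76 × (1 − 0.87) ]
  = 0.2088 / 0.0988 = 2.1134
2.1134 × 81 = 171.19 → 172 items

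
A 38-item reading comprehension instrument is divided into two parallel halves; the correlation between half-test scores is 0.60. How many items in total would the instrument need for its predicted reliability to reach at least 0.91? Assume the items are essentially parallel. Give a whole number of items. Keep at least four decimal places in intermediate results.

129

r_full = 2(0.60)/(1 + 0.60) = 0.7500
n = r_tgt(1 − r_full) / [r_full(1 − r_tgt)] = 0.91 × 0.2500 / (0.7500 × 0.09) ≈ 3.3704
Items = 3.3704 × 38 ≈ 128.08 → 129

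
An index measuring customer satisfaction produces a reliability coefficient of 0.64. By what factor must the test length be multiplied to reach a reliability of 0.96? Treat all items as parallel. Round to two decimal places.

13.50

n = 0.96(1 − 0.64) / [0.64(1 − 0.96)]
n = 0.3456 / 0.0256 ≈ 13.5000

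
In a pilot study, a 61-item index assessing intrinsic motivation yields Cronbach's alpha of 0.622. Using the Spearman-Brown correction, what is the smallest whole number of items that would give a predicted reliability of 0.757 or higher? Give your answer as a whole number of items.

116

n = [0.757 × 0.378] / [0.622 × 0.243]
n = 0.286146 / 0.151146 ≈ 1.8932
1.8932 × 61 = 115.49 → 116 items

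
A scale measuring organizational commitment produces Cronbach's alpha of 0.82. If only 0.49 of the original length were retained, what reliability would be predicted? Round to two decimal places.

0.69

By Spearman-Brown, r_new = n r / (1 + (n − 1) r).
r_new = (0.49 × 0.82) / (1 + (0.49 − 1) × 0.82)
     = 0.4018 / 0.5818 = 0.6906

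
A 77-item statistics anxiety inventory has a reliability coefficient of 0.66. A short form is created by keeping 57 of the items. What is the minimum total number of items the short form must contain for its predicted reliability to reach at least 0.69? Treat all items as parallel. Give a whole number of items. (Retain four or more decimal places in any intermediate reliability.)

89

First, r for the 57-item form: n = 57/77 = 0.7403, so r_57 = 0.7403·0.66/(1 + (0.7403 − 1)·0.66) = 0.5897
Then solve for n' with r_old = 0.5897, r_target = 0.69: n' = 0.69(1 − 0.5897)/[0.5897(1 − 0.69)] = 1.5487
Total items = 1.5487 × 57 = 88.28, rounded up to 89.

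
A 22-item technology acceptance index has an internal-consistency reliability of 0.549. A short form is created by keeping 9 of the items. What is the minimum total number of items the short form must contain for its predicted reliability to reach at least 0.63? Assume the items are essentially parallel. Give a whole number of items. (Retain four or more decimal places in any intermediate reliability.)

First, r for the 9-item form: n = 9/22 = 0.4091, so r_9 = 0.4091·0.549/(1 + (0.4091 − 1)·0.549) = 0.3324
Length factor from the short form to reach 0.63: n' = 0.63(1 − 0.3324) / [0.3324(1 − 0.63)] ≈ 3.4197
Items = 3.4197 × 9 ≈ 30.78 → 31

31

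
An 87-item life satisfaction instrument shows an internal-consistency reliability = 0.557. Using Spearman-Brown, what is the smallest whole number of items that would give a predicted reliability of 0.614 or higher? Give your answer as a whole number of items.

Rearranging the Spearman-Brown formula for n,
n = r*(1 − r) / [ r (1 − r*) ]
n = [0.614 × 0.443] / [0.557 × 0.386]
n = 0.272002 / 0.215002 ≈ 1.2651
1.2651 × 87 = 110.06 → 111 items

111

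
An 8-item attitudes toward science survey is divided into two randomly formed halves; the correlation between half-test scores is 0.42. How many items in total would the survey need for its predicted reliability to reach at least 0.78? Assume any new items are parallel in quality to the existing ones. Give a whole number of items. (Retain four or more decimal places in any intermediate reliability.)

20

Corrected full-test reliability: r_full = 2 × 0.42 / (1 + 0.42) ≈ 0.5915
Solve Spearman-Brown for n: n = 0.78(1 − 0.5915) / [0.5915(1 − 0.78)] = 2.4486
Items = 2.4486 × 8 ≈ 19.59 → 20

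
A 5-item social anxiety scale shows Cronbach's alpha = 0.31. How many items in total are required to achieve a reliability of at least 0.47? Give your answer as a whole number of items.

10

n = 0.47(1 − 0.31) / [0.31(1 − 0.47)]
n = 0.3243 / 0.1643 ≈ 1.9738
Items needed = n × 5 = 1.9738 × 5 ≈ 9.87 → round up to 10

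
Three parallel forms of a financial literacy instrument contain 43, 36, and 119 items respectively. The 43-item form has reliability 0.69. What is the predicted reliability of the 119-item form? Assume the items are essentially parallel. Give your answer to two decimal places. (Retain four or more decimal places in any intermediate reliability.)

The 36-item form is not needed; work directly from the 43-item form with n = 119/43 = 2.7674.
r_{119} = n·r / (1 + (n − 1)·r) = 1.9095 / 2.2195 ≈ 0.8603

0.86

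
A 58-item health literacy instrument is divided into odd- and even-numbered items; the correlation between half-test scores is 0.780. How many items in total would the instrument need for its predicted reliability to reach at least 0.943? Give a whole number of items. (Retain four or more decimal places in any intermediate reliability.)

r_full = 2(0.780)/(1 + 0.780) = 0.8764
n = r_tgt(1 − r_full) / [r_full(1 − r_tgt)] = 0.943 × 0.1236 / (0.8764 × 0.057) ≈ 2.3332
Items = 2.3332 × 58 ≈ 135.33 → 136

136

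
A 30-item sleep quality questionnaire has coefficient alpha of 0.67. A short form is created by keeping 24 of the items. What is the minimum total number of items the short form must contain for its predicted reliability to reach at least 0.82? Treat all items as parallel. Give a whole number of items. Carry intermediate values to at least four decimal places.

First, r for the 24-item form: n = 24/30 = 0.8000, so r_24 = 0.8000·0.67/(1 + (0.8000 − 1)·0.67) = 0.6189
Then solve for n' with r_old = 0.6189, r_target = 0.82: n' = 0.82(1 − 0.6189)/[0.6189(1 − 0.82)] = 2.8052
Items = 2.8052 × 24 ≈ 67.32 → 68

68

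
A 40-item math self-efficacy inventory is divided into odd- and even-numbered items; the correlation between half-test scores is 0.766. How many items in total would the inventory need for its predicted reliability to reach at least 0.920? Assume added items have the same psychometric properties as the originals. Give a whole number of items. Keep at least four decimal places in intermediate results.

71

r_full = 2(0.766)/(1 + 0.766) = 0.8675
Solve Spearman-Brown for n: n = 0.920(1 − 0.8675) / [0.8675(1 − 0.920)] = 1.7565
Items = 1.7565 × 40 ≈ 70.26 → 71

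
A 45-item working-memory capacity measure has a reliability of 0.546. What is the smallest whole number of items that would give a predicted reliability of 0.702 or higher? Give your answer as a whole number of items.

n = 0.702(1 − 0.546) / [0.546(1 − 0.702)]
  = 0.318708 / 0.162708 = 1.9588
So the test needs 1.9588 × 45 ≈ 88.15 items; rounding up, 89.

89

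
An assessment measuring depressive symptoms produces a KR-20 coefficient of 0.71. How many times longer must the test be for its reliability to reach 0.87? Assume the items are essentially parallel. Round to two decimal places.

Rearranging the Spearman-Brown formula for n,
n = r*(1 − r) / [ r (1 − r*) ]
n = [0.87 × 0.29] / [0.71 × 0.13]
n = 0.2523 / 0.0923 ≈ 2.7335

2.73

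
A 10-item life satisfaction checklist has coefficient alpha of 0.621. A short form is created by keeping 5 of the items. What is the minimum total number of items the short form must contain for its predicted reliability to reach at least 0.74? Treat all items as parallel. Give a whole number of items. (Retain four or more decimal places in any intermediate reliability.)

18

First, r for the 5-item form: n = 5/10 = 0.5000, so r_5 = 0.5000·0.621/(1 + (0.5000 − 1)·0.621) = 0.4503
Length factor from the short form to reach 0.74: n' = 0.74(1 − 0.4503) / [0.4503(1 − 0.74)] ≈ 3.4744
Items = 3.4744 × 5 ≈ 17.37 → 18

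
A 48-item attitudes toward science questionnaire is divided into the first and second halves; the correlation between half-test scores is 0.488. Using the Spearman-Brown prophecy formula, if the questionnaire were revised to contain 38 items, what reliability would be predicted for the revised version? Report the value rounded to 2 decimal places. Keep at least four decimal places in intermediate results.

Spearman-Brown correction (n = 2): r_full = 2·0.488/(1 + 0.488) = 0.6559
Then adjust to 38 items: n = 38/48 = 0.7917
r_new = n·r_full / (1 + (n − 1)·r_full) = 0.5193 / 0.8634 ≈ 0.6015

0.60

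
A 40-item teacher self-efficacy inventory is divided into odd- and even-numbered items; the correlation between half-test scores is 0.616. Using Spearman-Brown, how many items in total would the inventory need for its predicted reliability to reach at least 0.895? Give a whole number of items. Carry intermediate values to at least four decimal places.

107

Corrected full-test reliability: r_full = 2 × 0.616 / (1 + 0.616) ≈ 0.7624
n = r_tgt(1 − r_full) / [r_full(1 − r_tgt)] = 0.895 × 0.2376 / (0.7624 × 0.105) ≈ 2.6564
Items = 2.6564 × 40 ≈ 106.26 → 107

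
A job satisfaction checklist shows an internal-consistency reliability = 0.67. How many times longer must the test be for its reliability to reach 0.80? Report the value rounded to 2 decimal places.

Spearman-Brown solved for the length factor n:
n = r*(1 − r) / [ r (1 − r*) ]
n = 0.80 × (1 − 0.67) / [ 0.67 × (1 − 0.80) ]
  = 0.2640 / 0.1340 = 1.9701

1.97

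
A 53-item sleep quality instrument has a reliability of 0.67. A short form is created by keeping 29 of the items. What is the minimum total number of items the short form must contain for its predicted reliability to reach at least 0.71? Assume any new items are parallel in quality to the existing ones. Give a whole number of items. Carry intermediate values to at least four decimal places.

First, r for the 29-item form: n = 29/53 = 0.5472, so r_29 = 0.5472·0.67/(1 + (0.5472 − 1)·0.67) = 0.5263
Length factor from the short form to reach 0.71: n' = 0.71(1 − 0.5263) / [0.5263(1 − 0.71)] ≈ 2.2036
Items = 2.2036 × 29 ≈ 63.90 → 64

64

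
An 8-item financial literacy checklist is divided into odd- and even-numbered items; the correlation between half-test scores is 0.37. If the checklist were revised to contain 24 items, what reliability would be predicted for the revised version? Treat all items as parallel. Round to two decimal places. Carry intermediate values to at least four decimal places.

First correct the split-half correlation to full-test reliability: r_full = 2 × 0.37 / (1 + 0.37) ≈ 0.5401
Then adjust to 24 items: n = 24/8 = 3.0000
r_new = n·r_full / (1 + (n − 1)·r_full) = 1.6203 / 2.0802 ≈ 0.7789

0.78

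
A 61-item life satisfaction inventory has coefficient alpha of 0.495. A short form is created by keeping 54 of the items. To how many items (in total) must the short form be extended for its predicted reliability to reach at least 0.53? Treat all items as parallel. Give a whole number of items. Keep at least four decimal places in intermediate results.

71

Short-form reliability: n = 54/61 = 0.8852; r_54 = n·r/(1+(n−1)r) ≈ 0.4646
Then solve for n' with r_old = 0.4646, r_target = 0.53: n' = 0.53(1 − 0.4646)/[0.4646(1 − 0.53)] = 1.2995
Total items = 1.2995 × 54 = 70.17, rounded up to 71.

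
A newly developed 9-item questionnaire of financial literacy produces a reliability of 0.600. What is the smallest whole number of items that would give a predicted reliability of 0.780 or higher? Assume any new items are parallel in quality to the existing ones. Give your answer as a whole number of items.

n = 0.780(1 − 0.600) / [0.600(1 − 0.780)]
  = 0.312000 / 0.132000 = 2.3636
So the test needs 2.3636 × 9 ≈ 21.27 items; rounding up, 22.

22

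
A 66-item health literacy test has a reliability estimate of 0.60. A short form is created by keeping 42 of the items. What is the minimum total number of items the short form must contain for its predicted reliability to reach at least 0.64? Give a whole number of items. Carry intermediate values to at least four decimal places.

79

Short-form reliability: n = 42/66 = 0.6364; r_42 = n·r/(1+(n−1)r) ≈ 0.4884
Length factor from the short form to reach 0.64: n' = 0.64(1 − 0.4884) / [0.4884(1 − 0.64)] ≈ 1.8622
Items = 1.8622 × 42 ≈ 78.21 → 79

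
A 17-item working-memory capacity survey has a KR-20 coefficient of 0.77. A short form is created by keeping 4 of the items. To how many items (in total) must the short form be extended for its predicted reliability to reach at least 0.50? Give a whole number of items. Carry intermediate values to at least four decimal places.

6

First, r for the 4-item form: n = 4/17 = 0.2353, so r_4 = 0.2353·0.77/(1 + (0.2353 − 1)·0.77) = 0.4406
Length factor from the short form to reach 0.50: n' = 0.50(1 − 0.4406) / [0.4406(1 − 0.50)] ≈ 1.2696
Total items = 1.2696 × 4 = 5.08, rounded up to 6.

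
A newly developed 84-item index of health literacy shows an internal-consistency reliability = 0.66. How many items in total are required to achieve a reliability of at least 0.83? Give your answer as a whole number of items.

212

n = 0.83(1 − 0.66) / [0.66(1 − 0.83)]
n = 0.2822 / 0.1122 ≈ 2.5152
2.5152 × 84 = 211.28 → 212 items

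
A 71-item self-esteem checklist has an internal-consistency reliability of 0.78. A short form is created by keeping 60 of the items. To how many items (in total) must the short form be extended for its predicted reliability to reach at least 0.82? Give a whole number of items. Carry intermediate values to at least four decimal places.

92

First, r for the 60-item form: n = 60/71 = 0.8451, so r_60 = 0.8451·0.78/(1 + (0.8451 − 1)·0.78) = 0.7498
Then solve for n' with r_old = 0.7498, r_target = 0.82: n' = 0.82(1 − 0.7498)/[0.7498(1 − 0.82)] = 1.5201
Items = 1.5201 × 60 ≈ 91.21 → 92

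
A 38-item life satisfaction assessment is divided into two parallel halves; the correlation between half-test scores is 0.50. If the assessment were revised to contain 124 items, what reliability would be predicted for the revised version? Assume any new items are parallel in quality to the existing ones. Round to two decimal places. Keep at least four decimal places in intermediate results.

Spearman-Brown correction (n = 2): r_full = 2·0.50/(1 + 0.50) = 0.6667
Then adjust to 124 items: n = 124/38 = 3.2632
r_new = n·r_full / (1 + (n − 1)·r_full) = 2.1756 / 2.5089 ≈ 0.8672

0.87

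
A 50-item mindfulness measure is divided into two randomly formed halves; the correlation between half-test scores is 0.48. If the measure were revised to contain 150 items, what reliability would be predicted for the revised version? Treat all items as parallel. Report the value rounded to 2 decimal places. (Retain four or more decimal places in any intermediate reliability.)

0.85

Full-test reliability from the split-half r: r_full = 2(0.48)/(1 + 0.48) = 0.6486
Length factor from 50 to 150 items: n = 150/50 = 3.0000
r_new = n·r_full / (1 + (n − 1)·r_full) = 1.9458 / 2.2972 ≈ 0.8470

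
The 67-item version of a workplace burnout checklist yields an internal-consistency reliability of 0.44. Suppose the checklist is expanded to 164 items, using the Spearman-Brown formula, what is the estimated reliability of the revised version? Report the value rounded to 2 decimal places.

The new length is 164/67 = 2.4478 times the old.
r_new = (2.4478 × 0.44) / (1 + (2.4478 − 1) × 0.44)
r_new = 1.0770 / 1.6370 ≈ 0.6579

0.66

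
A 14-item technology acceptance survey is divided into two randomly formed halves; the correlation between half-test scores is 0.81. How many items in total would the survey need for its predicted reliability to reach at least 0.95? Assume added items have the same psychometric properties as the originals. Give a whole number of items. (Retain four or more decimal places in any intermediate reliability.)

Corrected full-test reliability: r_full = 2 × 0.81 / (1 + 0.81) ≈ 0.8950
n = r_tgt(1 − r_full) / [r_full(1 − r_tgt)] = 0.95 × 0.1050 / (0.8950 × 0.05) ≈ 2.2291
Items = 2.2291 × 14 ≈ 31.21 → 32

32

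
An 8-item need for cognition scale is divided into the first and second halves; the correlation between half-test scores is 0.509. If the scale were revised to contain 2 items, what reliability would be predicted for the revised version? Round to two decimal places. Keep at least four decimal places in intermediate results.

0.34

Full-test reliability from the split-half r: r_full = 2(0.509)/(1 + 0.509) = 0.6746
Then adjust to 2 items: n = 2/8 = 0.2500
r_new = n·r_full / (1 + (n − 1)·r_full) = 0.1686 / 0.4940 ≈ 0.3413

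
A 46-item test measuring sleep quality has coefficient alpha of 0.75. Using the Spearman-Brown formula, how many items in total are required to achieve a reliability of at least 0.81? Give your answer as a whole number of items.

66

Spearman-Brown solved for the length factor n:
n = r_target (1 − r_old) / [ r_old (1 − r_target) ]
n = 0.81 × (1 − 0.75) / [ 0.75 × (1 − 0.81) ]
  = 0.2025 / 0.1425 = 1.4211
So the test needs 1.4211 × 46 ≈ 65.37 items; rounding up, 66.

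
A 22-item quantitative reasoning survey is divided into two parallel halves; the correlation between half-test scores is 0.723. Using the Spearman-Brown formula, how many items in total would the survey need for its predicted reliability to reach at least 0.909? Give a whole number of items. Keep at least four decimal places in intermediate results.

r_full = 2(0.723)/(1 + 0.723) = 0.8392
n = r_tgt(1 − r_full) / [r_full(1 − r_tgt)] = 0.909 × 0.1608 / (0.8392 × 0.091) ≈ 1.9140
Items = 1.9140 × 22 ≈ 42.11 → 43

43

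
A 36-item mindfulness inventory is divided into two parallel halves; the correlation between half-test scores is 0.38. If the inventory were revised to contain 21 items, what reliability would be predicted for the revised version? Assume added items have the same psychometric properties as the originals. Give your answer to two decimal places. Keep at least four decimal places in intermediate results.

0.42

Full-test reliability from the split-half r: r_full = 2(0.38)/(1 + 0.38) = 0.5507
Then adjust to 21 items: n = 21/36 = 0.5833
r_new = n·r_full / (1 + (n − 1)·r_full) = 0.3212 / 0.7705 ≈ 0.4169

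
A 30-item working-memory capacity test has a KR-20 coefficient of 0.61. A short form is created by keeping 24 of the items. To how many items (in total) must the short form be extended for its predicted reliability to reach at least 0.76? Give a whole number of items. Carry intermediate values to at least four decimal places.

First, r for the 24-item form: n = 24/30 = 0.8000, so r_24 = 0.8000·0.61/(1 + (0.8000 − 1)·0.61) = 0.5558
Length factor from the short form to reach 0.76: n' = 0.76(1 − 0.5558) / [0.5558(1 − 0.76)] ≈ 2.5308
Total items = 2.5308 × 24 = 60.74, rounded up to 61.

61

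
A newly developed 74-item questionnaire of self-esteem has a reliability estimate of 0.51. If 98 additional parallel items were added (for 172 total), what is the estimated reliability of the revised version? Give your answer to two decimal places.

0.71

Length ratio n = 172/74 = 2.3243
By Spearman-Brown, r_new = n r / (1 + (n − 1) r).
r_new = 2.3243·0.51 / [1 + (2.3243 − 1)·0.51]
r_new = 1.1854 / 1.6754 ≈ 0.7075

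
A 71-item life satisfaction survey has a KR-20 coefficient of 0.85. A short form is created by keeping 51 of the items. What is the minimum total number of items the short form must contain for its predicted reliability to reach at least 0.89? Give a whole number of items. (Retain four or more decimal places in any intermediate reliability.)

102

First, r for the 51-item form: n = 51/71 = 0.7183, so r_51 = 0.7183·0.85/(1 + (0.7183 − 1)·0.85) = 0.8028
Length factor from the short form to reach 0.89: n' = 0.89(1 − 0.8028) / [0.8028(1 − 0.89)] ≈ 1.9875
Total items = 1.9875 × 51 = 101.36, rounded up to 102.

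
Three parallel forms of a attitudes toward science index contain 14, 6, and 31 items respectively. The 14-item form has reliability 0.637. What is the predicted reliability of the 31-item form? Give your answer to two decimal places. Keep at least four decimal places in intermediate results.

The 6-item form is not needed; work directly from the 14-item form with n = 31/14 = 2.2143.
r_{31} = n·r / (1 + (n − 1)·r) = 1.4105 / 1.7735 ≈ 0.7953

0.80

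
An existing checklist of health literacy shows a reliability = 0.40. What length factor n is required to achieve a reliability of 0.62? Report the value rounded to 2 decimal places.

2.45

Invert Spearman-Brown to solve for n:
n = r_target (1 − r_old) / [ r_old (1 − r_target) ]
n = 0.62(1 − 0.40) / [0.40(1 − 0.62)]
n = 0.3720 / 0.1520 ≈ 2.4474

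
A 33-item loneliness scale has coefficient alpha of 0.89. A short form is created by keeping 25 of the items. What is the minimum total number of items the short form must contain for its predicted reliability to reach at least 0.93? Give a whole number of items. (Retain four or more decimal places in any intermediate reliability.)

55

First, r for the 25-item form: n = 25/33 = 0.7576, so r_25 = 0.7576·0.89/(1 + (0.7576 − 1)·0.89) = 0.8597
Length factor from the short form to reach 0.93: n' = 0.93(1 − 0.8597) / [0.8597(1 − 0.93)] ≈ 2.1682
Items = 2.1682 × 25 ≈ 54.21 → 55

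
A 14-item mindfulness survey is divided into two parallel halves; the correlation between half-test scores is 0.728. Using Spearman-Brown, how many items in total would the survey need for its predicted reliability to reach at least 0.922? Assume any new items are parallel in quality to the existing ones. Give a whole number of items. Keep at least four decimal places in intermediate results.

Corrected full-test reliability: r_full = 2 × 0.728 / (1 + 0.728) ≈ 0.8426
Solve Spearman-Brown for n: n = 0.922(1 − 0.8426) / [0.8426(1 − 0.922)] = 2.2081
Items = 2.2081 × 14 ≈ 30.91 → 31

31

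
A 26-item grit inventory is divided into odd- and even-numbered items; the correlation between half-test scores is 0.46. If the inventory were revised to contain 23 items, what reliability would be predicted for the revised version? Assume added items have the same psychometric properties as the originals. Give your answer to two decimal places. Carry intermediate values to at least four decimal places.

0.60

First correct the split-half correlation to full-test reliability: r_full = 2 × 0.46 / (1 + 0.46) ≈ 0.6301
Length factor from 26 to 23 items: n = 23/26 = 0.8846
r_new = n·r_full / (1 + (n − 1)·r_full) = 0.5574 / 0.9273 ≈ 0.6011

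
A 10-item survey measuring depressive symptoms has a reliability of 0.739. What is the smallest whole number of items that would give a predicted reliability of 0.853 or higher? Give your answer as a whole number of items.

Rearranging the Spearman-Brown formula for n,
n = r_target (1 − r_old) / [ r_old (1 − r_target) ]
n = 0.853(1 − 0.739) / [0.739(1 − 0.853)]
  = 0.222633 / 0.108633 = 2.0494
Items needed = n × 10 = 2.0494 × 10 ≈ 20.49 → round up to 21

21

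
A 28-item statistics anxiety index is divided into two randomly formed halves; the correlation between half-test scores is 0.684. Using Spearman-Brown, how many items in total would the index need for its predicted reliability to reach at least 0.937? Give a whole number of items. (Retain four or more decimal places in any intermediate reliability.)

97

Corrected full-test reliability: r_full = 2 × 0.684 / (1 + 0.684) ≈ 0.8124
Solve Spearman-Brown for n: n = 0.937(1 − 0.8124) / [0.8124(1 − 0.937)] = 3.4345
Items = 3.4345 × 28 ≈ 96.17 → 97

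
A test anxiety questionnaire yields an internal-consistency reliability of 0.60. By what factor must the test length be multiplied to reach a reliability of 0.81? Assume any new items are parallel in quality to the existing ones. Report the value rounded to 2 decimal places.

2.84

n = 0.81(1 − 0.60) / [0.60(1 − 0.81)]
  = 0.3240 / 0.1140 = 2.8421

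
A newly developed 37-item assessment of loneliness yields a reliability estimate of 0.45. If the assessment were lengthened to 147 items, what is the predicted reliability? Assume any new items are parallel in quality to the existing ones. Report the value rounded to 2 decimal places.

0.76

n = 147/37 = 3.973
Apply the Spearman-Brown prophecy formula, r' = nr / [1 + (n − 1)r]:
r_new = 3.973·0.45 / [1 + (3.973 − 1)·0.45]
r_new = 1.7878 / 2.3378 ≈ 0.7647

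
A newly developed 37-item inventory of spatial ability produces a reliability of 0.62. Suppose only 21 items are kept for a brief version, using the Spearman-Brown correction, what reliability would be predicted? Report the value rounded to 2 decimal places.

Length ratio n = 21/37 = 0.5676
r_new = (0.5676 × 0.62) / (1 + (0.5676 − 1) × 0.62)
r_new = 0.3519 / 0.7319 ≈ 0.4808

0.48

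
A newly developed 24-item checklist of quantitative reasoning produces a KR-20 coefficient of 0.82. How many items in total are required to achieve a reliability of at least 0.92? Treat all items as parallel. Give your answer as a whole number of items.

61

Rearranging the Spearman-Brown formula for n,
n = r_target (1 − r_old) / [ r_old (1 − r_target) ]
n = 0.92 × (1 − 0.82) / [ 0.82 × (1 − 0.92) ]
  = 0.1656 / 0.0656 = 2.5244
So the test needs 2.5244 × 24 ≈ 60.59 items; rounding up, 61.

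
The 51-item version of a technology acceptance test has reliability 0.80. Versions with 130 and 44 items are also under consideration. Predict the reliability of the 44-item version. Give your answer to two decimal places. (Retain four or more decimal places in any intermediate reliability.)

0.78

The 130-item form is not needed; work directly from the 51-item form with n = 44/51 = 0.8627.
r_{44} = n·r / (1 + (n − 1)·r) = 0.6902 / 0.8902 ≈ 0.7753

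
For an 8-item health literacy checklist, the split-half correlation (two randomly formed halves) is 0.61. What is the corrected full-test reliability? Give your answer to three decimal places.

r_full = 2r_hh / (1 + r_hh) = 2 × 0.61 / (1 + 0.61)
       = 1.2200 / 1.6100 = 0.7578

0.758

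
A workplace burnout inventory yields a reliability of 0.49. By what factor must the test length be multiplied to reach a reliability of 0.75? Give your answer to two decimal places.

3.12

n = 0.75(1 − 0.49) / [0.49(1 − 0.75)]
n = 0.3825 / 0.1225 ≈ 3.1224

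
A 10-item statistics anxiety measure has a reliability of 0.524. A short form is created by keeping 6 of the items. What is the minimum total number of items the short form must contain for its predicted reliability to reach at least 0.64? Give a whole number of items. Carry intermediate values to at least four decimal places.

17

First, r for the 6-item form: n = 6/10 = 0.6000, so r_6 = 0.6000·0.524/(1 + (0.6000 − 1)·0.524) = 0.3978
Length factor from the short form to reach 0.64: n' = 0.64(1 − 0.3978) / [0.3978(1 − 0.64)] ≈ 2.6912
Total items = 2.6912 × 6 = 16.15, rounded up to 17.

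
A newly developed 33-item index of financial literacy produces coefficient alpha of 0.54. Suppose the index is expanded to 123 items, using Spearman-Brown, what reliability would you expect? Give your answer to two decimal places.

The new length is 123/33 = 3.7273 times the old.
Spearman-Brown: r_new = n·r / (1 + (n − 1)·r)
r_new = (3.7273 × 0.54) / (1 + (3.7273 − 1) × 0.54)
r_new = 2.0127 / 2.4727 ≈ 0.8140

0.81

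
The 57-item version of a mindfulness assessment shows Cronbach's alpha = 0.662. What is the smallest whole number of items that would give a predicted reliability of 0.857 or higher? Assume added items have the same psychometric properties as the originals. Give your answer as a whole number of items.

Spearman-Brown solved for the length factor n:
n = r*(1 − r) / [ r (1 − r*) ]
n = 0.857(1 − 0.662) / [0.662(1 − 0.857)]
n = 0.289666 / 0.094666 ≈ 3.0599
So the test needs 3.0599 × 57 ≈ 174.41 items; rounding up, 175.

175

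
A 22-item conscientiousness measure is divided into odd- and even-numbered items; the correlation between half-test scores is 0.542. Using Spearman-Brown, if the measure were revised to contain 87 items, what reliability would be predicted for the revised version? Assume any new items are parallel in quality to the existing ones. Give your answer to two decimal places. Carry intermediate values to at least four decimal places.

0.90

First correct the split-half correlation to full-test reliability: r_full = 2 × 0.542 / (1 + 0.542) ≈ 0.7030
Length factor from 22 to 87 items: n = 87/22 = 3.9545
r_new = n·r_full / (1 + (n − 1)·r_full) = 2.7800 / 3.0770 ≈ 0.9035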